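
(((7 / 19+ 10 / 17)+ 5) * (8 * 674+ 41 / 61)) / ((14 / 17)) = 316452786 / 8113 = 39005.64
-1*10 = -10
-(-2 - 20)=22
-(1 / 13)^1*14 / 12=-7 / 78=-0.09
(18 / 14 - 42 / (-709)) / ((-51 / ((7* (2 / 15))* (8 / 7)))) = -7120 / 253113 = -0.03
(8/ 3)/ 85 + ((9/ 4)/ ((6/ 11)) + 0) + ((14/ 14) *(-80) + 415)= 691879/ 2040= 339.16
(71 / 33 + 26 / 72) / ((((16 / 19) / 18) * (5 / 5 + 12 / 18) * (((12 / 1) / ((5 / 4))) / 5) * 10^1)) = 18905 / 11264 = 1.68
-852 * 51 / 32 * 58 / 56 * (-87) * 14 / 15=9135783 / 80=114197.29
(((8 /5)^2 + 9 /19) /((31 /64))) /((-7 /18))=-1660032 /103075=-16.11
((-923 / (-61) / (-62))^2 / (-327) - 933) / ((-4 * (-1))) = -4363877292613 / 18709009392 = -233.25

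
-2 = -2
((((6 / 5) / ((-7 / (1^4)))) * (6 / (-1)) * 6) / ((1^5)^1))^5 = 470184984576 / 52521875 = 8952.17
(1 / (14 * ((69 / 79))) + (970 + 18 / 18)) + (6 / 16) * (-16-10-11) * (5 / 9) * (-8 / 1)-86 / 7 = 328589 / 322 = 1020.46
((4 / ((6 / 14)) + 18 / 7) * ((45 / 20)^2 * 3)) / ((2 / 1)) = 10125 / 112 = 90.40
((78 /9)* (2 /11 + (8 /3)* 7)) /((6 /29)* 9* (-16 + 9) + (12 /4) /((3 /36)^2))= 234494 /601425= 0.39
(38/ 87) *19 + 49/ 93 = 23803/ 2697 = 8.83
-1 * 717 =-717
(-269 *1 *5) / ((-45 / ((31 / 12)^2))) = 258509 / 1296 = 199.47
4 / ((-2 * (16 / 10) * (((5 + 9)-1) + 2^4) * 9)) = -5 / 1044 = -0.00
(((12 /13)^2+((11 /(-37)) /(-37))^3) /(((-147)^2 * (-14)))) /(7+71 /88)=-16256452424740 /45059513207131642401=-0.00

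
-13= -13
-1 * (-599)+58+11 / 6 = 3953 / 6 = 658.83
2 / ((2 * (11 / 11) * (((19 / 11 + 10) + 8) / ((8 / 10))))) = 44 / 1085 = 0.04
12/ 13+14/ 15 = 362/ 195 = 1.86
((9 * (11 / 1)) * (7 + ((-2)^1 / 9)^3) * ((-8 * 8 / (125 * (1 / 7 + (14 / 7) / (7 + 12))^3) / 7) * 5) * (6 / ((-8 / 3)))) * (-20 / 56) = -391401976 / 29403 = -13311.63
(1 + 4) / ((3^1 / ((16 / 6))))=40 / 9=4.44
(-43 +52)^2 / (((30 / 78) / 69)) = 72657 / 5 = 14531.40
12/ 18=2/ 3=0.67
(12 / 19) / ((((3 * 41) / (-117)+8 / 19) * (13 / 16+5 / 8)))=-0.70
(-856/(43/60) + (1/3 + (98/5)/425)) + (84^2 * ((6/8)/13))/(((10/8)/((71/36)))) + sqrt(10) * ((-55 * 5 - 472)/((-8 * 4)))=-477.94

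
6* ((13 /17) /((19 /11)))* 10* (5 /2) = 21450 /323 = 66.41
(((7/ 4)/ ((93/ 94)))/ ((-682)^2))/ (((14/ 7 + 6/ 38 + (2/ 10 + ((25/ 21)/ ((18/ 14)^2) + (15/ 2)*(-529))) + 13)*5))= -506331/ 2630532820073444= -0.00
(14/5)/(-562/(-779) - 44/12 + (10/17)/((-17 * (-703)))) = -349853574/367993445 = -0.95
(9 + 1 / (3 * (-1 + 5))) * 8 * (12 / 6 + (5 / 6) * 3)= 327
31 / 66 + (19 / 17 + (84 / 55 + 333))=1885603 / 5610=336.11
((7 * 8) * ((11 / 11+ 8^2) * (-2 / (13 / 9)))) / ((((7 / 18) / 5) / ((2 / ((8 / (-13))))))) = 210600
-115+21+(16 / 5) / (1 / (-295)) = -1038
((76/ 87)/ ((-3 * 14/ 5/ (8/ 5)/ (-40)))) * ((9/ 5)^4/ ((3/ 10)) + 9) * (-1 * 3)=-4457856/ 5075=-878.40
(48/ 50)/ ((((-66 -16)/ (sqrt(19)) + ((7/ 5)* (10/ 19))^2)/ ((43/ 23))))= -48369668* sqrt(19)/ 2208071875 -6085016/ 2208071875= -0.10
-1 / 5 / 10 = -1 / 50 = -0.02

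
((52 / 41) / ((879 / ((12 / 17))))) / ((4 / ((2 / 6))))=52 / 612663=0.00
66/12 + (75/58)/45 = 481/87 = 5.53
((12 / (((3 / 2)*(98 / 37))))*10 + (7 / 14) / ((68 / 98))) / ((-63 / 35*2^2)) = -57245 / 13328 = -4.30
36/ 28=9/ 7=1.29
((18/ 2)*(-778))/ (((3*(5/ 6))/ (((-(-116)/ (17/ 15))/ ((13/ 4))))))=-19493568/ 221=-88206.19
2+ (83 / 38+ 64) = 2591 / 38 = 68.18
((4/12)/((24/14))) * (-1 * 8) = -14/9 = -1.56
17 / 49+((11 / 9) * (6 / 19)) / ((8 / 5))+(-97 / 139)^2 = 232075639 / 215854212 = 1.08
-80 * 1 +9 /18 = -159 /2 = -79.50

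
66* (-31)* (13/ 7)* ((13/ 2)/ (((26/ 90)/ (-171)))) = 102335805/ 7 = 14619400.71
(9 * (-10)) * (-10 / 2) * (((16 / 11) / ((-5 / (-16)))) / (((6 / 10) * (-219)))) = -15.94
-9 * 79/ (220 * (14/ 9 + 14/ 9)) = -6399/ 6160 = -1.04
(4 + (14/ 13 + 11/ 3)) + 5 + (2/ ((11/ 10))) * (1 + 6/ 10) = 7144/ 429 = 16.65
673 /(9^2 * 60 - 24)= 673 /4836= 0.14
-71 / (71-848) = 0.09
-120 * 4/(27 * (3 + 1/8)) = -256/45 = -5.69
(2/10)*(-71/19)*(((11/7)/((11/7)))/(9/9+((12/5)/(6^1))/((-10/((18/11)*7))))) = -3905/2831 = -1.38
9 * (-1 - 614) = -5535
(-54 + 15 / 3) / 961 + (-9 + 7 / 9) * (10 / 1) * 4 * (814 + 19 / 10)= -2320876945 / 8649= -268340.50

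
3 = 3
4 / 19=0.21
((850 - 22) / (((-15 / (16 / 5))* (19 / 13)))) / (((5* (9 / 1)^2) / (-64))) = 1224704 / 64125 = 19.10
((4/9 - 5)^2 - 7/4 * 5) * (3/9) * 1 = 3889/972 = 4.00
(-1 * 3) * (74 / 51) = -74 / 17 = -4.35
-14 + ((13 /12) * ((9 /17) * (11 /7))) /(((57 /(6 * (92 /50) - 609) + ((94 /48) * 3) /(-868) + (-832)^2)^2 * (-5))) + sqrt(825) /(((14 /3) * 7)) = -682717974635627592340726832582 /48765569616829232004974701765 + 15 * sqrt(33) /98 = -13.12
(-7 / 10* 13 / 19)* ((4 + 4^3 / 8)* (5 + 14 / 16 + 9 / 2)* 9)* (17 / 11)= -3466827 / 4180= -829.38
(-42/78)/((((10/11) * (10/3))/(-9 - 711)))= 8316/65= 127.94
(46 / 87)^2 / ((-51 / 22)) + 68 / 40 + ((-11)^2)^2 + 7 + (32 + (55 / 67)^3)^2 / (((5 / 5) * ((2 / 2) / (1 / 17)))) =5137202814772079597657 / 349186542264952110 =14711.92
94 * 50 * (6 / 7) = 28200 / 7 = 4028.57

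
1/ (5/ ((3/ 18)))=0.03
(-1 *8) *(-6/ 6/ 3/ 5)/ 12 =2/ 45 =0.04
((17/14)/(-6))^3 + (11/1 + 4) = 8885647/592704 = 14.99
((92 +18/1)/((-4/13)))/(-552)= 715/1104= 0.65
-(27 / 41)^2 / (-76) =0.01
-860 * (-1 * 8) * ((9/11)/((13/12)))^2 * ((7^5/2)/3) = 224788919040/20449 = 10992660.72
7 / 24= 0.29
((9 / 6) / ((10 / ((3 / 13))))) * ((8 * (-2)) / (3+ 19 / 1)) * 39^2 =-2106 / 55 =-38.29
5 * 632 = 3160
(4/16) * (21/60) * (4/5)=7/100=0.07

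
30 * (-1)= -30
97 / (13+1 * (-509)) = -0.20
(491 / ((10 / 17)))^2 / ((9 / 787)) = 54832185883 / 900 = 60924650.98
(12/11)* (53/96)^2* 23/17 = 64607/143616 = 0.45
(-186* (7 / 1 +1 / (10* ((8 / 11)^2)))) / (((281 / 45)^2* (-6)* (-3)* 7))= -19255185 / 70749056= -0.27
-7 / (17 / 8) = -56 / 17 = -3.29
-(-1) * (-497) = -497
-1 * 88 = -88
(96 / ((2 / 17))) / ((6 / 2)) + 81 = 353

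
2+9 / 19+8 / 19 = 55 / 19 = 2.89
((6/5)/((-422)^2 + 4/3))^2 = 81/1783934209600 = 0.00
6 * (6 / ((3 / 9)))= 108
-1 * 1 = -1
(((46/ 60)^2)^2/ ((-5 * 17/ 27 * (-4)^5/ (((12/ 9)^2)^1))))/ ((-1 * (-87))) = 279841/ 127785600000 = 0.00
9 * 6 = 54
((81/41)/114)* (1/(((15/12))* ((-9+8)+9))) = 27/15580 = 0.00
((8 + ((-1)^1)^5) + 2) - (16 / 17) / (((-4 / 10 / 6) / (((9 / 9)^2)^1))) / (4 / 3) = 333 / 17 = 19.59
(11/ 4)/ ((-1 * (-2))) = 11/ 8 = 1.38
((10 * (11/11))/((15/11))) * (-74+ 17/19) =-10186/19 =-536.11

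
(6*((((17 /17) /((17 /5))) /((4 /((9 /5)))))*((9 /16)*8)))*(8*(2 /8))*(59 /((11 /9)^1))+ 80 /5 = 361.01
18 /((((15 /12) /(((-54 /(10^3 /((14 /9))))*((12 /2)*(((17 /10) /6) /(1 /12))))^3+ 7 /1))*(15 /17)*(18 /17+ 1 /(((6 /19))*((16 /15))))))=15235529263104 /1910400390625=7.98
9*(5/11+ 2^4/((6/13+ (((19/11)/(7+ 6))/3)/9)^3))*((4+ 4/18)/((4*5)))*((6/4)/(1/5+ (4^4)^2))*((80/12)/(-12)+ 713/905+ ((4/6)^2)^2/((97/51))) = 38447523311417923097/16635961508608058322915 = 0.00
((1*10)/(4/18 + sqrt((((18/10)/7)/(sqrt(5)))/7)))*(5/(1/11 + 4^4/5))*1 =-3274425000*5^(1/4)/1721035277 - 487154250*5^(3/4)/1721035277 + 1262992500*sqrt(5)/1721035277 + 8489250000/1721035277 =2.78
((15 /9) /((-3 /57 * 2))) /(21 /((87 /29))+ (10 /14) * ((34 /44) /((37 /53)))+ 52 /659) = -35672329 /17729979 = -2.01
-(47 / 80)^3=-103823 / 512000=-0.20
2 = 2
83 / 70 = 1.19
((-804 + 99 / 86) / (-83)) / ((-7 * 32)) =-69045 / 1598912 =-0.04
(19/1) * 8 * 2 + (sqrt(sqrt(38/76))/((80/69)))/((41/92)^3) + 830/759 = 1679046 * 2^(3/4)/344605 + 231566/759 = 313.29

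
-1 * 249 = -249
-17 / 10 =-1.70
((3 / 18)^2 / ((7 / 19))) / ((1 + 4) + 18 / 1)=19 / 5796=0.00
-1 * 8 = -8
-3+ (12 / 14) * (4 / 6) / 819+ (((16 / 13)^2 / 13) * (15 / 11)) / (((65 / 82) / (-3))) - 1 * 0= -498868813 / 138549411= -3.60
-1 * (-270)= 270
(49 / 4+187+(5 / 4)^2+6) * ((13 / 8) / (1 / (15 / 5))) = 129051 / 128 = 1008.21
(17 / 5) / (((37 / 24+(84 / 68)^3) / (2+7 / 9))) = 668168 / 242427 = 2.76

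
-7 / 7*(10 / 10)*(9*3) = -27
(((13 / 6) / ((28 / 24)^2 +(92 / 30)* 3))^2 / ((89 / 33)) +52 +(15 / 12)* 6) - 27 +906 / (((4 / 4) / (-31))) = -18045588372323 / 643256578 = -28053.48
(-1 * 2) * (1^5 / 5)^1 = -2 / 5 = -0.40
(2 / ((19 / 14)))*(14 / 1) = 392 / 19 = 20.63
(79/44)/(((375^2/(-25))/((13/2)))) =-1027/495000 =-0.00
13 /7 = 1.86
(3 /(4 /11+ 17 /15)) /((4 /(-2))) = -495 /494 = -1.00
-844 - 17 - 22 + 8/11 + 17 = -9518/11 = -865.27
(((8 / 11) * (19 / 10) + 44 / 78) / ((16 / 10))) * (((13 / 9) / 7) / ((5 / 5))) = 2087 / 8316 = 0.25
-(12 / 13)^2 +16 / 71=-7520 / 11999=-0.63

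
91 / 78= 7 / 6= 1.17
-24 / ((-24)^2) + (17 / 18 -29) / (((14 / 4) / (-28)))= 16157 / 72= 224.40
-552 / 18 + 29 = -5 / 3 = -1.67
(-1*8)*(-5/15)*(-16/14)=-64/21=-3.05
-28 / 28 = -1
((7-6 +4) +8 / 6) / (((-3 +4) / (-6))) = -38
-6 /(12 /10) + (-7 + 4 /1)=-8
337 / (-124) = -337 / 124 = -2.72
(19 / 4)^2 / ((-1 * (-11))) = 361 / 176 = 2.05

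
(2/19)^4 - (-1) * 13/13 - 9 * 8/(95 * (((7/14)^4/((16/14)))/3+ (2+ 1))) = 29771857/39747905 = 0.75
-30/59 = -0.51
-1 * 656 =-656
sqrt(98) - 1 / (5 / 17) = -17 / 5 +7 * sqrt(2) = 6.50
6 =6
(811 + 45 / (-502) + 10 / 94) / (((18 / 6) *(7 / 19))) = 363567451 / 495474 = 733.78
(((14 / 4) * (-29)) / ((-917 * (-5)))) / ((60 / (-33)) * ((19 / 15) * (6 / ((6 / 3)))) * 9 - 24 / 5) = 319 / 965208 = 0.00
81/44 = 1.84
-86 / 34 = -43 / 17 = -2.53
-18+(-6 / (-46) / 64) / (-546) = -4822273 / 267904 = -18.00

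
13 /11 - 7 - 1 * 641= -7115 /11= -646.82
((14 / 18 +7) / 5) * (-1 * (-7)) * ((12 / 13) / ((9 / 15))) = 1960 / 117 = 16.75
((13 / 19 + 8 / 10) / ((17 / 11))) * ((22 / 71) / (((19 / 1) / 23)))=784806 / 2178635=0.36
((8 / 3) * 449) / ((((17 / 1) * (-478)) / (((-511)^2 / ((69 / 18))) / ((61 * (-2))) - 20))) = 1457315708 / 17101167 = 85.22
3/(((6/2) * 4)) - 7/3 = -25/12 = -2.08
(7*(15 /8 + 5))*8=385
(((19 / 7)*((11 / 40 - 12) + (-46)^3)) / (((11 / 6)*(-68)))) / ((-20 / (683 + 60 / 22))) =-1674190068459 / 23038400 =-72669.55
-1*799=-799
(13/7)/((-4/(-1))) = 13/28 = 0.46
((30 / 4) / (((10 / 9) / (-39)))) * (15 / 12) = -5265 / 16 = -329.06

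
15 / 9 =5 / 3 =1.67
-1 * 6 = -6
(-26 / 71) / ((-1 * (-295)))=-26 / 20945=-0.00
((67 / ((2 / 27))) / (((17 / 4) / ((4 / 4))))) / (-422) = -1809 / 3587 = -0.50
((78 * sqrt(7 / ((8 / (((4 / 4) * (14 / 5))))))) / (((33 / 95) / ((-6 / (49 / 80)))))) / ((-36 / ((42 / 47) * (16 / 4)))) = 79040 * sqrt(5) / 517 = 341.85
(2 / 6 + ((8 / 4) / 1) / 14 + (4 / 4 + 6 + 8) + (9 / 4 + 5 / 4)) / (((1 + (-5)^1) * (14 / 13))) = -10361 / 2352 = -4.41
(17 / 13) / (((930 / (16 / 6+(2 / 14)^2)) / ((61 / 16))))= 81923 / 5687136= 0.01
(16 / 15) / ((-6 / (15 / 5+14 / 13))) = -424 / 585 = -0.72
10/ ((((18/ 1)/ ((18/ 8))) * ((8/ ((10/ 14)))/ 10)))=125/ 112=1.12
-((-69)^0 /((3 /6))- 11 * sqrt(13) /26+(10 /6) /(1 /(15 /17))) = -59 /17+11 * sqrt(13) /26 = -1.95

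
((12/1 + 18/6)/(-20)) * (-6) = 9/2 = 4.50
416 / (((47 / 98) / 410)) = 16714880 / 47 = 355635.74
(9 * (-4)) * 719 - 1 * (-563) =-25321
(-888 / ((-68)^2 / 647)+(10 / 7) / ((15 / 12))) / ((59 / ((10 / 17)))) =-1.23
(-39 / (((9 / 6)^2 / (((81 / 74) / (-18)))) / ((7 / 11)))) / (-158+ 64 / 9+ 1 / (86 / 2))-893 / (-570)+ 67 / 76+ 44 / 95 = 15749588513 / 5417894460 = 2.91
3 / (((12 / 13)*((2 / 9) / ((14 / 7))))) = 29.25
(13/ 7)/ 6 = 13/ 42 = 0.31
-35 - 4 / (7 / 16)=-309 / 7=-44.14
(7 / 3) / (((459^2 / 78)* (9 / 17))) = 0.00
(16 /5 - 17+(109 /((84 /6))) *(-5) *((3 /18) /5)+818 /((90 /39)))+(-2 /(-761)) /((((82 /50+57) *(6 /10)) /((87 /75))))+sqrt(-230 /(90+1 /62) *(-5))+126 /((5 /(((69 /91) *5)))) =10 *sqrt(3979253) /5581+88305348309 /203043932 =438.48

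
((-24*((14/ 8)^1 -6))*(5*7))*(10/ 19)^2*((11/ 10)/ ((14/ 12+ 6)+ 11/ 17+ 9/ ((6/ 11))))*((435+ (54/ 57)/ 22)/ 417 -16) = -19777717890/ 29555431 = -669.17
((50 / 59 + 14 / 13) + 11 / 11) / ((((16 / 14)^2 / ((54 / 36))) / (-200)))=-8243025 / 12272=-671.69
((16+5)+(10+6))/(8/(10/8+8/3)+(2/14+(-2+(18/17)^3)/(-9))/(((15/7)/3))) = 76893363/4923277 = 15.62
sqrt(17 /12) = sqrt(51) /6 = 1.19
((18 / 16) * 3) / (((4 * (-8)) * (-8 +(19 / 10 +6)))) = 135 / 128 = 1.05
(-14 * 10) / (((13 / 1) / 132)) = -18480 / 13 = -1421.54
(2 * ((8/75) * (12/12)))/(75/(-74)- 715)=-1184/3973875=-0.00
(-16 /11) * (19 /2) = -152 /11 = -13.82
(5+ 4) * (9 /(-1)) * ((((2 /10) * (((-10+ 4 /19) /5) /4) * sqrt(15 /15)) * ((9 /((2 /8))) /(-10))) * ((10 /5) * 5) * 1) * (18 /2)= -1220346 /475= -2569.15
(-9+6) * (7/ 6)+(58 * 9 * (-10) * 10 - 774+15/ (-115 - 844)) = -101610875/ 1918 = -52977.52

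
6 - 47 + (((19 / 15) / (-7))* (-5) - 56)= -2018 / 21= -96.10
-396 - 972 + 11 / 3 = -4093 / 3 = -1364.33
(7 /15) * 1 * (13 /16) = 91 /240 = 0.38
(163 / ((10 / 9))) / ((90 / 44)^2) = 39446 / 1125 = 35.06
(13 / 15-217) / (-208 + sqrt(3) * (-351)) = -51872 / 376545 + 29178 * sqrt(3) / 125515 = 0.26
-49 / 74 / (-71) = 49 / 5254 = 0.01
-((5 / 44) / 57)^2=-25 / 6290064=-0.00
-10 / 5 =-2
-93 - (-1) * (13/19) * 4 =-1715/19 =-90.26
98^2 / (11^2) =9604 / 121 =79.37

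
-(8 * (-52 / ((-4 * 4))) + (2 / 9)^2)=-2110 / 81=-26.05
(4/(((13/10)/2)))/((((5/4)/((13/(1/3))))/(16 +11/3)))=3776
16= 16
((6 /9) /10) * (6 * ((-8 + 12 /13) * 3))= -552 /65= -8.49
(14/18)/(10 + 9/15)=0.07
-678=-678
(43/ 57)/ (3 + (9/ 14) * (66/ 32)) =9632/ 55233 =0.17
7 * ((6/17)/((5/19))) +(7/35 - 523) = -8728/17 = -513.41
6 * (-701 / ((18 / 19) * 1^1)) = -13319 / 3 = -4439.67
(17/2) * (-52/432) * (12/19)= -221/342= -0.65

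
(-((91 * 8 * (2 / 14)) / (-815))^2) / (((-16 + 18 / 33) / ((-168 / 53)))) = -9993984 / 2992333625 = -0.00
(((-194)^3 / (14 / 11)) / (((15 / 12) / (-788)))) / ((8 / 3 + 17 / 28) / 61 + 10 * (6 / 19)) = 1760430037377792 / 1563325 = 1126080653.34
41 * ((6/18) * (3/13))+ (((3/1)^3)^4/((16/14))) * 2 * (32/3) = 128963057/13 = 9920235.15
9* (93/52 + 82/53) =82737/2756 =30.02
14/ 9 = 1.56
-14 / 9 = -1.56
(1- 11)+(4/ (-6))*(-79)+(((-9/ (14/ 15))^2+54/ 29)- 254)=-1986329/ 17052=-116.49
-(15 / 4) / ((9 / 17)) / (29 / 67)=-5695 / 348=-16.36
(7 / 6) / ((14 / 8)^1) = 2 / 3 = 0.67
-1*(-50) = 50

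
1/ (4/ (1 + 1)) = 1/ 2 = 0.50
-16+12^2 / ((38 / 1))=-12.21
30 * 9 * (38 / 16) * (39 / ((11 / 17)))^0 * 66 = 84645 / 2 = 42322.50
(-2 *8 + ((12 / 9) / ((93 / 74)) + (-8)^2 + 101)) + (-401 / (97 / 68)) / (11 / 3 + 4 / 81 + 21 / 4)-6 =8860866377 / 78618015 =112.71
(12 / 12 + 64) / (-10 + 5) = -13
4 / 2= 2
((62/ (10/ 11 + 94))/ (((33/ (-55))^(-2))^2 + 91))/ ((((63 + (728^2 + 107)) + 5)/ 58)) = 3069/ 4239151364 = 0.00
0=0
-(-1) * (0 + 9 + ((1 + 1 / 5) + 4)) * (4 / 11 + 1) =213 / 11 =19.36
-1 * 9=-9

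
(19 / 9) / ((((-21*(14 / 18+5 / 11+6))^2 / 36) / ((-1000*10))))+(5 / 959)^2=-32.95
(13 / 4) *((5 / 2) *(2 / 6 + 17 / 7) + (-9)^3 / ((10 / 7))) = -1636.03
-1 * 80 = -80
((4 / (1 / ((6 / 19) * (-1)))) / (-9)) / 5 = 8 / 285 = 0.03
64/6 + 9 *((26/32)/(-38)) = 19105/1824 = 10.47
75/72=25/24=1.04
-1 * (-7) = 7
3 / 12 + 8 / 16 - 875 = -3497 / 4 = -874.25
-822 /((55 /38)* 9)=-10412 /165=-63.10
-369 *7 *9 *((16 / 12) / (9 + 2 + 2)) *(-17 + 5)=28611.69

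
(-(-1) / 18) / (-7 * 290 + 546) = -1 / 26712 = -0.00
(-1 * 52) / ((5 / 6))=-312 / 5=-62.40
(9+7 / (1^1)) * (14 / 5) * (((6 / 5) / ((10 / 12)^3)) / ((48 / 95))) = 114912 / 625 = 183.86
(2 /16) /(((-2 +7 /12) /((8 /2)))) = -6 /17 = -0.35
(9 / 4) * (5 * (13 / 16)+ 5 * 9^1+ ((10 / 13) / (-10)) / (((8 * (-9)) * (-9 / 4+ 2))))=91837 / 832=110.38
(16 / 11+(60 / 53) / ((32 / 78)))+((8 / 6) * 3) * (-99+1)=-904317 / 2332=-387.79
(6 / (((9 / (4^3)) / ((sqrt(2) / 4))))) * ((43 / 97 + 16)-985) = -3006400 * sqrt(2) / 291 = -14610.62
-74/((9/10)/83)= -61420/9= -6824.44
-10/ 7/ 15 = -2/ 21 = -0.10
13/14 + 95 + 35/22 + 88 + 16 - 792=-45467/77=-590.48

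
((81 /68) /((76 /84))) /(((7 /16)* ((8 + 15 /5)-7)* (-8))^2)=243 /36176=0.01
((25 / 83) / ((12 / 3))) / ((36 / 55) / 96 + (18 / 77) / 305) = 46970 / 4731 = 9.93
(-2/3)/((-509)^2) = -2/777243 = -0.00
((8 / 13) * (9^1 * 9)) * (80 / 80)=648 / 13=49.85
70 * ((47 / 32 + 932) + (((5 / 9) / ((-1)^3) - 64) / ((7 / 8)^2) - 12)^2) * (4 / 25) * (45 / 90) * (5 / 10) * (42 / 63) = 1296817967 / 68040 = 19059.64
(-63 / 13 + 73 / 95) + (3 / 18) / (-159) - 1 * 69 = -73.08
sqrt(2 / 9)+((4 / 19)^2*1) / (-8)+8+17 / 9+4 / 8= sqrt(2) / 3+67471 / 6498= 10.85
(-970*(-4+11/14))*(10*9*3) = 5892750/7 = 841821.43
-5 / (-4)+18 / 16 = 19 / 8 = 2.38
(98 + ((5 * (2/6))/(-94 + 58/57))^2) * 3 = 330339483/1123600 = 294.00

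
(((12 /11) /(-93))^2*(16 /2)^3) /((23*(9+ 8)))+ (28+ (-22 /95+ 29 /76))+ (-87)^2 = 6908221001193 /909317420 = 7597.15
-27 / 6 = -9 / 2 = -4.50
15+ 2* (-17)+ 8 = -11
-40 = -40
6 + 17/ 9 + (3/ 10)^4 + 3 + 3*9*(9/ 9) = 3410729/ 90000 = 37.90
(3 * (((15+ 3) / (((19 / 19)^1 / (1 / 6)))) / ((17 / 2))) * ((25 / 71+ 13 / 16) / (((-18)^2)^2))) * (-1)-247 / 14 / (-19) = 27113705 / 29199744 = 0.93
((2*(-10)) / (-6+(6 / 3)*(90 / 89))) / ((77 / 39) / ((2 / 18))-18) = -11570 / 531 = -21.79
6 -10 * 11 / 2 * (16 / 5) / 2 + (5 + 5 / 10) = -153 / 2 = -76.50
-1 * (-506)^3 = 129554216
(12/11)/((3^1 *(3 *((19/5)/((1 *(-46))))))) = -920/627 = -1.47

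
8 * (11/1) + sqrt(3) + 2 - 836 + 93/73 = -54365/73 + sqrt(3) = -742.99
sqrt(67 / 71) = sqrt(4757) / 71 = 0.97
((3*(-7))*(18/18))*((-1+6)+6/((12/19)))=-609/2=-304.50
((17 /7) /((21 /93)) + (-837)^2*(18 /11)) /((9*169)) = 617907655 /819819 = 753.71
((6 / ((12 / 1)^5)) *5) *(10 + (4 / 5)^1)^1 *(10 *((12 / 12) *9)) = 15 / 128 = 0.12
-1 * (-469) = 469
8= 8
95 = 95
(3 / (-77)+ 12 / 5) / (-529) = -909 / 203665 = -0.00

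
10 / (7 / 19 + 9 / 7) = 133 / 22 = 6.05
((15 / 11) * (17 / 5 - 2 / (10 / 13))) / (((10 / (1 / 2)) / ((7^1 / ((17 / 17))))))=21 / 55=0.38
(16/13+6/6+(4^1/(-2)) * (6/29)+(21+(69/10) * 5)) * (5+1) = 129651/377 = 343.90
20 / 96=5 / 24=0.21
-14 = -14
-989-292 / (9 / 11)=-12113 / 9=-1345.89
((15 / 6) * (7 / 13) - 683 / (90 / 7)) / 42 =-4327 / 3510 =-1.23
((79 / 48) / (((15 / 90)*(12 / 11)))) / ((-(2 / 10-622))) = 4345 / 298464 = 0.01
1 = 1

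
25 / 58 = 0.43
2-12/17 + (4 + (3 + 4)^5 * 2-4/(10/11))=2857266/85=33614.89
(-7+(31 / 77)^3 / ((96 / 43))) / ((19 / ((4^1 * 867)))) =-1272.35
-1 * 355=-355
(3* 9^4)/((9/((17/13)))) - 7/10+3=372089/130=2862.22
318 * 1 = 318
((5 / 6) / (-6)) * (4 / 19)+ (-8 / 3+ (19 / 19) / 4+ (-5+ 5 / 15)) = -4865 / 684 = -7.11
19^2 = 361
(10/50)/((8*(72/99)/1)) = 11/320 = 0.03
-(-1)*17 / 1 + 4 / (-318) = 16.99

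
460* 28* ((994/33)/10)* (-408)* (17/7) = -422855552/11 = -38441413.82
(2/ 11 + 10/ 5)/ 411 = 8/ 1507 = 0.01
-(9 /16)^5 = -59049 /1048576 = -0.06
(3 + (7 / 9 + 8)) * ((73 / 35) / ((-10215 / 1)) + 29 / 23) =1098853876 / 74007675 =14.85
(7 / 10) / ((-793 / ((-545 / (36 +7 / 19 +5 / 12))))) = 86982 / 6650891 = 0.01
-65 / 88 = -0.74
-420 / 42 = -10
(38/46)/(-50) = -19/1150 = -0.02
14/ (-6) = -7/ 3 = -2.33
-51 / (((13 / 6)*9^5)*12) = -0.00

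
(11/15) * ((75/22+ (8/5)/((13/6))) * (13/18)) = 659/300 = 2.20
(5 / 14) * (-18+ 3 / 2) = -165 / 28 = -5.89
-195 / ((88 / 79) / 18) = -3151.02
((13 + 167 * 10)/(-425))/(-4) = 99/100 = 0.99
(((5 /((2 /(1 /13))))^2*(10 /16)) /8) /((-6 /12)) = -0.01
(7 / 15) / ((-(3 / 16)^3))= -28672 / 405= -70.80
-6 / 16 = -3 / 8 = -0.38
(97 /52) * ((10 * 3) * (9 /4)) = 13095 /104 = 125.91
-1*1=-1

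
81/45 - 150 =-741/5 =-148.20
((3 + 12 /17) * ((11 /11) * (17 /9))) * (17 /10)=119 /10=11.90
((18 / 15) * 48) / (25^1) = 288 / 125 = 2.30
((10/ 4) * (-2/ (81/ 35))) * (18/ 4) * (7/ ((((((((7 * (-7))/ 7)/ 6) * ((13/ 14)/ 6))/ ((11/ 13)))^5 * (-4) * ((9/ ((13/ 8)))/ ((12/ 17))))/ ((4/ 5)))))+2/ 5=-3534222909523718/ 901382446705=-3920.89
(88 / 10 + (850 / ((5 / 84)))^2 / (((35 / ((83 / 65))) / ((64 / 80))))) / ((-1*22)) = -193431454 / 715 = -270533.50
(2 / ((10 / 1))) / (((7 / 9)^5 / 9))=531441 / 84035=6.32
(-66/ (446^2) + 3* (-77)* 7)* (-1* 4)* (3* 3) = 2894825142/ 49729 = 58212.01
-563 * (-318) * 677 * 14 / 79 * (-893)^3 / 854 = -86313466738337226 / 4819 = -17911074234973.49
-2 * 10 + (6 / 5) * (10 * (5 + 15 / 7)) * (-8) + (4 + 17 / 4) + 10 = -19249 / 28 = -687.46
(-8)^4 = 4096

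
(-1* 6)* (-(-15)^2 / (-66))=-225 / 11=-20.45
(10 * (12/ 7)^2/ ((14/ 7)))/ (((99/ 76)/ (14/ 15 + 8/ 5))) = 28.58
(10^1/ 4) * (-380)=-950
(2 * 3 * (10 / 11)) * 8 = 43.64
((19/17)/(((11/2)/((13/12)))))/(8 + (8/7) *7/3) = 247/11968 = 0.02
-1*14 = -14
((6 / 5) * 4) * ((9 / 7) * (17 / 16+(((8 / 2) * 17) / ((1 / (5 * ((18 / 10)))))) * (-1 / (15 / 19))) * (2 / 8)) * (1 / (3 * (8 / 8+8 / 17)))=-9475443 / 35000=-270.73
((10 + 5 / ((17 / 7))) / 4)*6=615 / 34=18.09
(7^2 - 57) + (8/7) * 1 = -48/7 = -6.86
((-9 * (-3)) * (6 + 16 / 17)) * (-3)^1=-9558 / 17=-562.24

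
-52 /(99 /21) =-11.03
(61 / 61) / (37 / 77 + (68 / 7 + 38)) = 77 / 3711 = 0.02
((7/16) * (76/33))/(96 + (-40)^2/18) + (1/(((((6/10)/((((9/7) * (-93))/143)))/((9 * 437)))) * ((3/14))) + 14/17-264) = -32164095361/1244672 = -25841.42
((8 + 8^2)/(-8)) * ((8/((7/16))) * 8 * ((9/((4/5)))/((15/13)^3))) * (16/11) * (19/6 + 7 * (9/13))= -8652800/77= -112374.03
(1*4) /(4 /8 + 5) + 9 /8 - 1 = 75 /88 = 0.85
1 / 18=0.06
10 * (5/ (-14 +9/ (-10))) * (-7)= 3500/ 149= 23.49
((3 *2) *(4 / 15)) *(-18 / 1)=-144 / 5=-28.80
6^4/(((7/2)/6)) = 15552/7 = 2221.71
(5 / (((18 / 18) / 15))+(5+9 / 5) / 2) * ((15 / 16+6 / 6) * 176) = 133672 / 5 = 26734.40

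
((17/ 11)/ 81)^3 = 4913/ 707347971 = 0.00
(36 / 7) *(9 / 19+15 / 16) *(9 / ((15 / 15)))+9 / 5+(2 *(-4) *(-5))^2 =4434533 / 2660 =1667.12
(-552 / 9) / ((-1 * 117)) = 184 / 351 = 0.52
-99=-99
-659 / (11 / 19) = -12521 / 11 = -1138.27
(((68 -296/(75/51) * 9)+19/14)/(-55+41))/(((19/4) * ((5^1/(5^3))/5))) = 3048785/931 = 3274.74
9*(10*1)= 90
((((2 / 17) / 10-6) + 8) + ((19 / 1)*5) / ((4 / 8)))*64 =1044544 / 85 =12288.75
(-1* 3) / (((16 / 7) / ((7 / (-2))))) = 147 / 32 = 4.59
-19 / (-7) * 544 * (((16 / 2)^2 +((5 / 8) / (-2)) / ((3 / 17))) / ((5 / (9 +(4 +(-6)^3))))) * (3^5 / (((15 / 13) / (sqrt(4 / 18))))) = -6547139586 * sqrt(2) / 25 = -370362143.89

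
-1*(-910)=910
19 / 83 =0.23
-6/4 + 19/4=13/4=3.25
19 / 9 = 2.11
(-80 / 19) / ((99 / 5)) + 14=25934 / 1881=13.79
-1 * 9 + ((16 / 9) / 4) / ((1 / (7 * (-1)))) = -109 / 9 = -12.11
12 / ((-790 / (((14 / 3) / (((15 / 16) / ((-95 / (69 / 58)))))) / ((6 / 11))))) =2715328 / 245295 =11.07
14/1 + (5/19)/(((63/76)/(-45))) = -2/7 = -0.29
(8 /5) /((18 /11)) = 44 /45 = 0.98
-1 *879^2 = -772641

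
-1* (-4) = 4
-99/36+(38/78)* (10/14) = -2623/1092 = -2.40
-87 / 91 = -0.96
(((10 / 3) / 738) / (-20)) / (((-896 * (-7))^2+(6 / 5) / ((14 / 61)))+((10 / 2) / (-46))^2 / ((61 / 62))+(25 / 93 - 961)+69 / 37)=-1295439005 / 225645227603485334082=-0.00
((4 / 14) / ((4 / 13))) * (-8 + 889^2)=10274069 / 14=733862.07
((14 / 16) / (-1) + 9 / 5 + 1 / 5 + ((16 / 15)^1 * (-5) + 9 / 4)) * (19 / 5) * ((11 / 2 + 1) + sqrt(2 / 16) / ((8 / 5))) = -11609 / 240 -893 * sqrt(2) / 768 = -50.02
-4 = -4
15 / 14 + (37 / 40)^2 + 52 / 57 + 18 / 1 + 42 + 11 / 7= 41119831 / 638400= 64.41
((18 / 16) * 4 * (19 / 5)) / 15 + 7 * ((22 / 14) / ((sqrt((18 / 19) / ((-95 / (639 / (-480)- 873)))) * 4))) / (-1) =0.21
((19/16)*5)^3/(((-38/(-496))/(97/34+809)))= 38613146625/17408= 2218126.53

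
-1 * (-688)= 688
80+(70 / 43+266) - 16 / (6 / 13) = 40372 / 129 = 312.96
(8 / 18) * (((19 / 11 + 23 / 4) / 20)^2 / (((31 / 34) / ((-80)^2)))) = 14720776 / 33759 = 436.05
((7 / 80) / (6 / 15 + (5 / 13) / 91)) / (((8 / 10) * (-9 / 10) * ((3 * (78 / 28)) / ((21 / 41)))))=-780325 / 42349392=-0.02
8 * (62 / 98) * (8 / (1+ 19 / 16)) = 31744 / 1715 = 18.51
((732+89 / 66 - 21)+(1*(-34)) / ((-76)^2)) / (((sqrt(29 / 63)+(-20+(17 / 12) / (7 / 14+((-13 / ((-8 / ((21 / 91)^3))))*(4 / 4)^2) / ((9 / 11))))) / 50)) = -154964185215144725 / 75147293768426 - 853164004360475*sqrt(203) / 150294587536852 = -2143.02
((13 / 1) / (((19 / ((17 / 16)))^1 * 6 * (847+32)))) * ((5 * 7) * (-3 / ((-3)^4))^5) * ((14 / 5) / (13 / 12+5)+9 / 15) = -66521 / 186600533268384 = -0.00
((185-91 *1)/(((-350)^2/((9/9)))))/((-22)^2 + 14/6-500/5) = 141/70988750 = 0.00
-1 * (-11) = 11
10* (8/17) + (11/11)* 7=11.71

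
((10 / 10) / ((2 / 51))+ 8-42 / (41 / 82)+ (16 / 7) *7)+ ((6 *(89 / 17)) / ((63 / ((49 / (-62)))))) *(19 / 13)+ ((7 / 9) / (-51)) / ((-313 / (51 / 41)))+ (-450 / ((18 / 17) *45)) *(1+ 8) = -190024846745 / 1582539894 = -120.08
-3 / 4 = -0.75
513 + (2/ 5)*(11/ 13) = 33367/ 65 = 513.34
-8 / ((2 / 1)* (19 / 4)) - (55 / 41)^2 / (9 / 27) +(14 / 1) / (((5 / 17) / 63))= 477896761 / 159695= 2992.56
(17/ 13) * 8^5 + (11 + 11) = 557342/ 13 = 42872.46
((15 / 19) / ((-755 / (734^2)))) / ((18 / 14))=-438.17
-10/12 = -5/6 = -0.83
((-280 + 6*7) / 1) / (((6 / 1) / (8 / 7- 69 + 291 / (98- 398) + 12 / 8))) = 801193 / 300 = 2670.64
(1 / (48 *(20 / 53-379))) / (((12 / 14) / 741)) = -91637 / 1926432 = -0.05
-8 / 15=-0.53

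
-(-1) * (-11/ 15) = -11/ 15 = -0.73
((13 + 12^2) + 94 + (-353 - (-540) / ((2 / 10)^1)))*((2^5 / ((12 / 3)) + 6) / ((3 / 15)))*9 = 1636740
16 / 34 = 8 / 17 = 0.47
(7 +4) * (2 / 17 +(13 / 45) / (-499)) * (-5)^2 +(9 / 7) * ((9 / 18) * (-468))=-143581517 / 534429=-268.66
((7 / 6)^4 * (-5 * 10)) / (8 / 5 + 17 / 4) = -300125 / 18954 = -15.83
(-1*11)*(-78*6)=5148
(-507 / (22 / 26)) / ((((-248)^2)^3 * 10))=-6591 / 25591914144727040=-0.00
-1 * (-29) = 29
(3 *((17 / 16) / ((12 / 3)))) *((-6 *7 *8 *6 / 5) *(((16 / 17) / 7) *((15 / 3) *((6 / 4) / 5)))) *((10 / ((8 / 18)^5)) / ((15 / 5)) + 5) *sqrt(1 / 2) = -1635795 *sqrt(2) / 256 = -9036.58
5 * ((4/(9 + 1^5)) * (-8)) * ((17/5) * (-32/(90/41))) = 178432/225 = 793.03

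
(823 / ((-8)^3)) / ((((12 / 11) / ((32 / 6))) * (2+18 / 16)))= -9053 / 3600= -2.51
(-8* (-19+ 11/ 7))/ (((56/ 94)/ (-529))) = -6066572/ 49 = -123807.59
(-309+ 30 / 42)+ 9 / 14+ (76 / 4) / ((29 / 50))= -111603 / 406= -274.88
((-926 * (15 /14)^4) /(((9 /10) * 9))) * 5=-7234375 /9604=-753.27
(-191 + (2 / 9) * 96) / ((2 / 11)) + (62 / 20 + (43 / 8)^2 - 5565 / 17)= -20049593 / 16320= -1228.53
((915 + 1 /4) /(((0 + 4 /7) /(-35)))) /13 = -896945 /208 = -4312.24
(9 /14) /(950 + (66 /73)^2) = 47961 /70936684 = 0.00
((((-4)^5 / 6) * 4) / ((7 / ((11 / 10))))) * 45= -33792 / 7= -4827.43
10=10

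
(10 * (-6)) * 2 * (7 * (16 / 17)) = -13440 / 17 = -790.59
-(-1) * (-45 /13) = -45 /13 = -3.46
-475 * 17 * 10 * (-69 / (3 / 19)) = 35287750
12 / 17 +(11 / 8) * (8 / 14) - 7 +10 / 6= -2743 / 714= -3.84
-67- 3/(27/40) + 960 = 7997/9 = 888.56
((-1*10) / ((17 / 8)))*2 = -160 / 17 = -9.41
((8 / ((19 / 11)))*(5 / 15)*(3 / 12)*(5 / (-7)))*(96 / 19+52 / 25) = -10648 / 5415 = -1.97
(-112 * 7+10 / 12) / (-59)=4699 / 354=13.27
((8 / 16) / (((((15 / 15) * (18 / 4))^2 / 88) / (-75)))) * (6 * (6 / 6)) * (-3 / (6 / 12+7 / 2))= 2200 / 3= 733.33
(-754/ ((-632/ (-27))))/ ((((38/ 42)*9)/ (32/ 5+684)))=-20497113/ 7505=-2731.13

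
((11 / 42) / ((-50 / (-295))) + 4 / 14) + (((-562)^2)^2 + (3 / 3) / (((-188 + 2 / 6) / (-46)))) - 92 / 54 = 212297782052327483 / 2128140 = 99757432336.37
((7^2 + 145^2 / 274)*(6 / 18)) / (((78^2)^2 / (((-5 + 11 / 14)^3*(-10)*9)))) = 0.01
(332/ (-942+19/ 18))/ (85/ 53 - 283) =158364/ 126299209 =0.00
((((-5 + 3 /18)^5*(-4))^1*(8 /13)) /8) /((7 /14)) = 20511149 /12636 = 1623.23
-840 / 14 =-60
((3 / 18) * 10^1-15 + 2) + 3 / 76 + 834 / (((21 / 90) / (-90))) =-513428425 / 1596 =-321697.01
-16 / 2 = -8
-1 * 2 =-2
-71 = -71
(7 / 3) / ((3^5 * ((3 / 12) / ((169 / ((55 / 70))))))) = 66248 / 8019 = 8.26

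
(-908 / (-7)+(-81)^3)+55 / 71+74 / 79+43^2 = -20788210531 / 39263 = -529460.57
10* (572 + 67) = 6390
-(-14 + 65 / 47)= 593 / 47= 12.62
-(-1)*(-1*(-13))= 13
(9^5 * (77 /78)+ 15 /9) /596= 4546903 /46488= 97.81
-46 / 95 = -0.48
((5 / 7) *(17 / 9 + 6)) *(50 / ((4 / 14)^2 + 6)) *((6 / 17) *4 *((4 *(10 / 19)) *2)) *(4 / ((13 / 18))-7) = -39760000 / 98787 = -402.48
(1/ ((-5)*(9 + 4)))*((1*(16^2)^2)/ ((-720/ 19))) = 77824/ 2925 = 26.61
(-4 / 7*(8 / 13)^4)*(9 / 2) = -73728 / 199927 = -0.37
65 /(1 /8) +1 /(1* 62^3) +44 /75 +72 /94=521.35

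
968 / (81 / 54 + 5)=1936 / 13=148.92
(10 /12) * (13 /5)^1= 13 /6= 2.17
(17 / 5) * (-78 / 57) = -442 / 95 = -4.65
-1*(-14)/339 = 0.04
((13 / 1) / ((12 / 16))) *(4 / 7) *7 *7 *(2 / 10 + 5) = 37856 / 15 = 2523.73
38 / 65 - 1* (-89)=5823 / 65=89.58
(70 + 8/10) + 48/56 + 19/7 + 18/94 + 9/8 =996053/13160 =75.69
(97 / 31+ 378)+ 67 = 13892 / 31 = 448.13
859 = 859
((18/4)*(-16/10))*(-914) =32904/5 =6580.80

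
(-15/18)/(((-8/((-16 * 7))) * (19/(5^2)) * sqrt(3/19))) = -875 * sqrt(57)/171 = -38.63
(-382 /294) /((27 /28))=-764 /567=-1.35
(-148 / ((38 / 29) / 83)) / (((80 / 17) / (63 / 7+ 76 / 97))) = -1436788847 / 73720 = -19489.81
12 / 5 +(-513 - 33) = -2718 / 5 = -543.60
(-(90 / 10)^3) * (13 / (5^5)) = -9477 / 3125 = -3.03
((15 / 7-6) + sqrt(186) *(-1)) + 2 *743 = 10375 / 7-sqrt(186) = 1468.50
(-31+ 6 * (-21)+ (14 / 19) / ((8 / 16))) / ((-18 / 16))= 7880 / 57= 138.25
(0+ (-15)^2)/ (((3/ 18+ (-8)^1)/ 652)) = -880200/ 47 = -18727.66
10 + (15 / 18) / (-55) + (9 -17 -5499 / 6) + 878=-1205 / 33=-36.52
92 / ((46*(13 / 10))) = 20 / 13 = 1.54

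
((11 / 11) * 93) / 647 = 0.14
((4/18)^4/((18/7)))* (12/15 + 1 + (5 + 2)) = 2464/295245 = 0.01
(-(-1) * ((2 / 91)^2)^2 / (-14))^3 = -512 / 110609092182866440454328583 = -0.00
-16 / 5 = -3.20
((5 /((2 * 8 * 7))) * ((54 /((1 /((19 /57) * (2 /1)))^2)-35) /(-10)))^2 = 121 /50176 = 0.00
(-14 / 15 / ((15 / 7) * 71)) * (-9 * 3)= 294 / 1775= 0.17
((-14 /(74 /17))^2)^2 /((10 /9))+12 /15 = 1819798577 /18741610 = 97.10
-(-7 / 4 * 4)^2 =-49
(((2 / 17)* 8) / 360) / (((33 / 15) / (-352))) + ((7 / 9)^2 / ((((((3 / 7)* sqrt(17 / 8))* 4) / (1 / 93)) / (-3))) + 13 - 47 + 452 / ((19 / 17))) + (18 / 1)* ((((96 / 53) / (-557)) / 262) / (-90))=20798037345026 / 56210493285 - 343* sqrt(34) / 256122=369.99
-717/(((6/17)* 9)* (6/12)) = -4063/9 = -451.44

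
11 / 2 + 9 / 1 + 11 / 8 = 127 / 8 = 15.88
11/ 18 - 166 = -2977/ 18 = -165.39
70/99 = 0.71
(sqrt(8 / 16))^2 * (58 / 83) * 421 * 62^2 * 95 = 4458482620 / 83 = 53716658.07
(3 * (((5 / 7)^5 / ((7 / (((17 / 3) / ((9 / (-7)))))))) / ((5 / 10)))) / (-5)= 0.14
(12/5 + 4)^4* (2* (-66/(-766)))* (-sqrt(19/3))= -23068672* sqrt(57)/239375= -727.58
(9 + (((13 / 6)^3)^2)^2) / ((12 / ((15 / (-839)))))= -116588380817525 / 7305281519616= -15.96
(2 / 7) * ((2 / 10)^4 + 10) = 1786 / 625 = 2.86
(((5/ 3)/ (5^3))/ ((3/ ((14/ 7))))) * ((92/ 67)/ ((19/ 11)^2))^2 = 247842848/ 131627468025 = 0.00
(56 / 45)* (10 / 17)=112 / 153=0.73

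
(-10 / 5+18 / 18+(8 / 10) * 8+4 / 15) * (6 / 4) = 17 / 2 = 8.50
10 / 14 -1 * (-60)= 425 / 7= 60.71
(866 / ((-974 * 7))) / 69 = -433 / 235221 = -0.00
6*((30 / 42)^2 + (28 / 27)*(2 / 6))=6794 / 1323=5.14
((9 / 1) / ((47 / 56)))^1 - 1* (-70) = 3794 / 47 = 80.72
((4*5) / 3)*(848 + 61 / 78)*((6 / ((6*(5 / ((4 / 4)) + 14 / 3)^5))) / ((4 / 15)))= 134065125 / 533289874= 0.25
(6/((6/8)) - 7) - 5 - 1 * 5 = -9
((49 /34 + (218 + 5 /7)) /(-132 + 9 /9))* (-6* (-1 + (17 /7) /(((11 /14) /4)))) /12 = 6549625 /685916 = 9.55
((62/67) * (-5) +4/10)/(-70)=708/11725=0.06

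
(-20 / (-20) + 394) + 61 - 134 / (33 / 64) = 6472 / 33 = 196.12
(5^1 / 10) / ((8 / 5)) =0.31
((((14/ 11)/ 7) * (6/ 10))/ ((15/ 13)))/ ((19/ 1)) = 26/ 5225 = 0.00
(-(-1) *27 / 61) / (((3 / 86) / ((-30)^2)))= 696600 / 61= 11419.67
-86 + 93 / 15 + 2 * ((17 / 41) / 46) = -376172 / 4715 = -79.78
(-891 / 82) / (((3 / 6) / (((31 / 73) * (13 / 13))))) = -27621 / 2993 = -9.23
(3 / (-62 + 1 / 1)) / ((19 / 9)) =-27 / 1159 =-0.02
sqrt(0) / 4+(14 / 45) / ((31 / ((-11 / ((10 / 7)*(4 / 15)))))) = -539 / 1860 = -0.29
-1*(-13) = 13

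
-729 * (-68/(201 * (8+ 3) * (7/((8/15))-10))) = 132192/18425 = 7.17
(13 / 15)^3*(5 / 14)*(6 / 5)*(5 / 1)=2197 / 1575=1.39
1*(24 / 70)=12 / 35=0.34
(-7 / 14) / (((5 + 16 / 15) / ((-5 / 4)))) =75 / 728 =0.10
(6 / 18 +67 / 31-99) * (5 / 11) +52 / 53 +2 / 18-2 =-7282778 / 162657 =-44.77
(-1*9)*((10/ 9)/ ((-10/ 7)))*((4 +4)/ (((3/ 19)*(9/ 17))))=18088/ 27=669.93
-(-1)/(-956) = -1/956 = -0.00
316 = 316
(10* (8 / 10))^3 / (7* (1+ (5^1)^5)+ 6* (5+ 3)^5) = 256 / 109245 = 0.00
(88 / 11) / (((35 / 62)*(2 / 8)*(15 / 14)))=3968 / 75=52.91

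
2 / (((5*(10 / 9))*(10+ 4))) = 9 / 350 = 0.03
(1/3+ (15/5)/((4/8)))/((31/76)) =1444/93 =15.53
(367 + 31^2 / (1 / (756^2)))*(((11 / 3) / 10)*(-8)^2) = 193334754976 / 15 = 12888983665.07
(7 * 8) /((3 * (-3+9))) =28 /9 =3.11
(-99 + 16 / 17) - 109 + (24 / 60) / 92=-809583 / 3910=-207.05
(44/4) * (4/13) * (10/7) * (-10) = -4400/91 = -48.35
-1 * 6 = -6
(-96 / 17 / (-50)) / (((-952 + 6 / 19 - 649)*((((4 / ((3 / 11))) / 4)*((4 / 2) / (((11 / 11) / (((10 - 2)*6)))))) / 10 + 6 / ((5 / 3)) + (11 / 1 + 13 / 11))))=-2508 / 1812158605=-0.00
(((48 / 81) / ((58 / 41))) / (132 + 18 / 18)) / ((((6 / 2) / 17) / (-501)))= -8.94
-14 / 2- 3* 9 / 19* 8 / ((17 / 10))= -4421 / 323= -13.69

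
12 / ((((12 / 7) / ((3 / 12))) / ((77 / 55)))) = 49 / 20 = 2.45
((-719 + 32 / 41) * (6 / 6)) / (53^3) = -29447 / 6103957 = -0.00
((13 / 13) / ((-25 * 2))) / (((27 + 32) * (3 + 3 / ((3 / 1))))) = -1 / 11800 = -0.00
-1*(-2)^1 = 2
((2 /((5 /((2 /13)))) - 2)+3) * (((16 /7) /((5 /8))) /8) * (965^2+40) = 205623312 /455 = 451919.37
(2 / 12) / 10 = 1 / 60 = 0.02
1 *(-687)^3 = -324242703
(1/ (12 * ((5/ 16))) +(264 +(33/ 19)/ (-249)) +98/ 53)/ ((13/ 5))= 333624529/ 3259659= 102.35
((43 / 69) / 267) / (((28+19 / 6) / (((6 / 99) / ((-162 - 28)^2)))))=0.00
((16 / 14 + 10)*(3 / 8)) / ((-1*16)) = -117 / 448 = -0.26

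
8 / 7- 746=-5214 / 7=-744.86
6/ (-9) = -2/ 3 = -0.67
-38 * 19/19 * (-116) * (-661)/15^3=-2913688/3375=-863.31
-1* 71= -71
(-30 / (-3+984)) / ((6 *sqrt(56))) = -0.00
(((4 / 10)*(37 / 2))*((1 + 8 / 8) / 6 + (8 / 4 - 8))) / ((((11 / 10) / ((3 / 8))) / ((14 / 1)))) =-4403 / 22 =-200.14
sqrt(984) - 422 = -422+2 * sqrt(246) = -390.63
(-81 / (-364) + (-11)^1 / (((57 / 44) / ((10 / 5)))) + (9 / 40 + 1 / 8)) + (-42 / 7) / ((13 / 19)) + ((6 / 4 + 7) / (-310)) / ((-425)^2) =-860355831437 / 34169362500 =-25.18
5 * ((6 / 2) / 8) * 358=2685 / 4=671.25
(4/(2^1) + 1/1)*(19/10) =57/10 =5.70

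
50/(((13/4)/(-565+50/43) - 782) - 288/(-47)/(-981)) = -1910879000/29886606569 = -0.06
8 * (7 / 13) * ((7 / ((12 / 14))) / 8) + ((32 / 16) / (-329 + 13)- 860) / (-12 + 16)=-5190971 / 24648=-210.60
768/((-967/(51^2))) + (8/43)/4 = -85893490/41581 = -2065.69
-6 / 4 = -3 / 2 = -1.50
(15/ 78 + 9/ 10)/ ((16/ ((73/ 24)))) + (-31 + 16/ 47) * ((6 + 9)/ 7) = -537805193/ 8211840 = -65.49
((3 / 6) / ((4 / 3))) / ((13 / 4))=3 / 26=0.12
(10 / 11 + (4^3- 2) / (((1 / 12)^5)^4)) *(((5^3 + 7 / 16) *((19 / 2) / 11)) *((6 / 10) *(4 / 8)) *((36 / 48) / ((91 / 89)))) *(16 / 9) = 4436804370417394914541183364577 / 440440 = 10073572723679490769551320.00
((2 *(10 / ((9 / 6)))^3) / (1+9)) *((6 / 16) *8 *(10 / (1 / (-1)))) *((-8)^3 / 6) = 4096000 / 27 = 151703.70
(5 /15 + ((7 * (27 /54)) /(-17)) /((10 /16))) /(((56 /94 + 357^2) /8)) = 376 /1527483405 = 0.00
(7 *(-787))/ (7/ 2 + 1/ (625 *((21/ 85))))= -28922250/ 18409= -1571.09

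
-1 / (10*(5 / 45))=-9 / 10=-0.90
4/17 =0.24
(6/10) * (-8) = -24/5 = -4.80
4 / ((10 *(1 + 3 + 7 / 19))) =38 / 415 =0.09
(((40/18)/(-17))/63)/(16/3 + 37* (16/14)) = -0.00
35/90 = 0.39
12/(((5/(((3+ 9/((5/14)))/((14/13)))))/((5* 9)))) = 98982/35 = 2828.06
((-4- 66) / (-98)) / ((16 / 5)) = 0.22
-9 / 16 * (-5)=45 / 16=2.81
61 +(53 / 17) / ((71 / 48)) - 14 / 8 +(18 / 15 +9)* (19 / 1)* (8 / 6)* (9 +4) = 82572263 / 24140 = 3420.56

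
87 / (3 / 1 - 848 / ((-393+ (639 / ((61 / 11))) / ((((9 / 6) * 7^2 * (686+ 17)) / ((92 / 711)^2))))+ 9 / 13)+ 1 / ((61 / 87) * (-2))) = 19.56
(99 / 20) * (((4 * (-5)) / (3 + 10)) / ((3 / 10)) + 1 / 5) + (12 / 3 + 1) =-25213 / 1300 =-19.39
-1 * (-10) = 10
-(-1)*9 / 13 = 9 / 13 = 0.69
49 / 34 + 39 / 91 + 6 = 1873 / 238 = 7.87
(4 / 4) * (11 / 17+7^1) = 130 / 17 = 7.65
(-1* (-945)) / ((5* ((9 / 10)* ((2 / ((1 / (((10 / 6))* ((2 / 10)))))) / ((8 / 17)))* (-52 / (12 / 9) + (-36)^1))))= -168 / 85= -1.98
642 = 642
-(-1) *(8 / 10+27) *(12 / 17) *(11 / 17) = 18348 / 1445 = 12.70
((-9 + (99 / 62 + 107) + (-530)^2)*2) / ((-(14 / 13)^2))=-2944313775 / 6076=-484580.94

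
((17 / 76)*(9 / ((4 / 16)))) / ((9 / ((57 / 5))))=51 / 5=10.20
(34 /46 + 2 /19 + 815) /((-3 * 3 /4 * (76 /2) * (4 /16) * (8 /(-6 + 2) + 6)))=-713048 /74727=-9.54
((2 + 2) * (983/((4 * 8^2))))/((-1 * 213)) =-0.07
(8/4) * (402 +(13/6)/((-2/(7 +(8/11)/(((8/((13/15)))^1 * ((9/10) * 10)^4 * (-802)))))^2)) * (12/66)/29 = 7752843126875416789117/1442775084955886226600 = 5.37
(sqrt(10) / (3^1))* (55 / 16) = 55* sqrt(10) / 48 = 3.62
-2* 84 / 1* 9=-1512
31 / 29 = 1.07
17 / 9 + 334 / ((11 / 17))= 51289 / 99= 518.07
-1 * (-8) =8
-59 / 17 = -3.47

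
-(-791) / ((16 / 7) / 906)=2508261 / 8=313532.62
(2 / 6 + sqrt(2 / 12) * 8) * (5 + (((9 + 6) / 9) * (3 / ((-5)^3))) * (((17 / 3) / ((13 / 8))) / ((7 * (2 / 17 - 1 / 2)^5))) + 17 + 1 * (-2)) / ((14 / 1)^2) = 14215178041 / 372508984575 + 56860712164 * sqrt(6) / 372508984575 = 0.41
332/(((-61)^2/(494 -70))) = 37.83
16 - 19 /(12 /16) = -28 /3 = -9.33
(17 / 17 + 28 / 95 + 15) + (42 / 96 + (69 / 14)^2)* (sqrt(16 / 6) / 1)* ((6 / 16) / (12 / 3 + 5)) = 19387* sqrt(6) / 28224 + 1548 / 95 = 17.98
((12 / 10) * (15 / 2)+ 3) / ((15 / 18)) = 14.40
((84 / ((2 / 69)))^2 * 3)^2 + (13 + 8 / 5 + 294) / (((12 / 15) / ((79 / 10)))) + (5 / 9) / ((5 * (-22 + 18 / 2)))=2970857952166999829 / 4680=634798707727991.42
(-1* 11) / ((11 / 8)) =-8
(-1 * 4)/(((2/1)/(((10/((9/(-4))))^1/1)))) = 80/9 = 8.89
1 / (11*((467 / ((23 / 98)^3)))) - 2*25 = -241745153033 / 4834903304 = -50.00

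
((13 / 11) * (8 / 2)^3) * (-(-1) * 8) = 6656 / 11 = 605.09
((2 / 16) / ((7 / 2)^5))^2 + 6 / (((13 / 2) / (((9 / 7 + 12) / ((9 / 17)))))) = 85065403764 / 3672178237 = 23.16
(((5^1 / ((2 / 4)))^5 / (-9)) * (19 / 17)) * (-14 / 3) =26600000 / 459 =57952.07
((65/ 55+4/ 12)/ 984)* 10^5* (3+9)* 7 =17500000/ 1353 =12934.22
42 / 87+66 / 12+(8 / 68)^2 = 100515 / 16762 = 6.00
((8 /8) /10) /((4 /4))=1 /10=0.10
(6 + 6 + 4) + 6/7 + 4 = 146/7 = 20.86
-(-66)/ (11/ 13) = 78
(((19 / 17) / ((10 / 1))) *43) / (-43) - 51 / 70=-100 / 119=-0.84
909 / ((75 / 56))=16968 / 25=678.72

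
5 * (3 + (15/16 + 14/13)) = 5215/208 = 25.07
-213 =-213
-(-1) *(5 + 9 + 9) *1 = 23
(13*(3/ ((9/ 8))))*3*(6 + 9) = 1560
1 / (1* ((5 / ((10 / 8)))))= 1 / 4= 0.25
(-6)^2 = 36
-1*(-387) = 387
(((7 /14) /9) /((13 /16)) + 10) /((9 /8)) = 9424 /1053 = 8.95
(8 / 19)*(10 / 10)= 8 / 19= 0.42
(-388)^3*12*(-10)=7009328640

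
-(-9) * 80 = 720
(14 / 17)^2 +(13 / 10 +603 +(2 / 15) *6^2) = 1762259 / 2890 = 609.78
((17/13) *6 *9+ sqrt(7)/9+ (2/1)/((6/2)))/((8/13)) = 13 *sqrt(7)/72+ 695/6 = 116.31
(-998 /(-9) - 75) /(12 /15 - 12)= -1615 /504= -3.20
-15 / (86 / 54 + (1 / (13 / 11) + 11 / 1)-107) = 1053 / 6568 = 0.16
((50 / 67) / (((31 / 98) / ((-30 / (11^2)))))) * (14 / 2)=-1029000 / 251317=-4.09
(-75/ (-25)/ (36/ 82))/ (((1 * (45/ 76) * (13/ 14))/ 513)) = 414428/ 65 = 6375.82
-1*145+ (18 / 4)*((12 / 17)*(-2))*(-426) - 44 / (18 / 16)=385903 / 153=2522.24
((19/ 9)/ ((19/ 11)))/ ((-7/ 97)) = -1067/ 63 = -16.94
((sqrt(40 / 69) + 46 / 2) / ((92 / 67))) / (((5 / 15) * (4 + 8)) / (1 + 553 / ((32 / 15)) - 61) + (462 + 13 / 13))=142375 * sqrt(690) / 3122954674 + 427125 / 11807012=0.04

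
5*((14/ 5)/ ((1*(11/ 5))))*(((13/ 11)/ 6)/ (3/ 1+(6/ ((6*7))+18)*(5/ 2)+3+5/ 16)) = 50960/ 2100681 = 0.02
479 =479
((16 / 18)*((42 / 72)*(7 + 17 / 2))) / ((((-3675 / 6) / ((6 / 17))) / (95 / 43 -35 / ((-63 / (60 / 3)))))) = -127844 / 2072385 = -0.06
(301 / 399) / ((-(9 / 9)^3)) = -43 / 57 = -0.75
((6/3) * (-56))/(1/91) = -10192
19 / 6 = 3.17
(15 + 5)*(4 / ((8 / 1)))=10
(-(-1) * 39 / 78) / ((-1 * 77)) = -1 / 154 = -0.01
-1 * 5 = -5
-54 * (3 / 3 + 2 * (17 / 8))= -567 / 2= -283.50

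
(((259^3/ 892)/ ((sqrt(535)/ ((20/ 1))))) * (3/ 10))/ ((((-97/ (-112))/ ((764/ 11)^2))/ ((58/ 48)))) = 2058647775415952 * sqrt(535)/ 1400282785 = 34005032.06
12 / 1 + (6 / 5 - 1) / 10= 601 / 50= 12.02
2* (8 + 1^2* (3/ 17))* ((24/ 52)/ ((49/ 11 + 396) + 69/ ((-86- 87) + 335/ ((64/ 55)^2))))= 1863954972/ 99126419093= 0.02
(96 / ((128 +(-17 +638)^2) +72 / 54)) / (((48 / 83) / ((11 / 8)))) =2739 / 4629244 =0.00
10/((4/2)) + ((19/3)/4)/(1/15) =115/4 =28.75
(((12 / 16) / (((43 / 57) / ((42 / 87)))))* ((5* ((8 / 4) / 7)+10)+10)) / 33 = 4275 / 13717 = 0.31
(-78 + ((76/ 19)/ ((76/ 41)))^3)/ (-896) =0.08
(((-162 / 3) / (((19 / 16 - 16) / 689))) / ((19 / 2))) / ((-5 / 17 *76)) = -1686672 / 142595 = -11.83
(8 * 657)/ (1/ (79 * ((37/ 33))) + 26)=15363288/ 76031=202.07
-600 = -600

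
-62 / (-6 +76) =-31 / 35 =-0.89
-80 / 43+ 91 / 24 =1993 / 1032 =1.93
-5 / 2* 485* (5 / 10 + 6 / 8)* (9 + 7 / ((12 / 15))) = -860875 / 32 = -26902.34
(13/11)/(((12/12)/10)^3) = 13000/11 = 1181.82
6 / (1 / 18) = 108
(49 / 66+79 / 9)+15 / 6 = 12.02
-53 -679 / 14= -203 / 2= -101.50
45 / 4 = 11.25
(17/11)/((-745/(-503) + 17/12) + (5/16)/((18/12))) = 68408/137489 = 0.50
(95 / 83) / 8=95 / 664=0.14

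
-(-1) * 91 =91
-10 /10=-1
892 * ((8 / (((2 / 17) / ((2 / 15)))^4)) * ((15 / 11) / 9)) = 596005856 / 334125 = 1783.78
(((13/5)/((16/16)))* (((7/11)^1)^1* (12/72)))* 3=91/110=0.83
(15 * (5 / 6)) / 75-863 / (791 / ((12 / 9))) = -1.29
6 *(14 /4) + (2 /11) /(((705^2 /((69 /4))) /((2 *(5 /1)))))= 7654208 /364485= 21.00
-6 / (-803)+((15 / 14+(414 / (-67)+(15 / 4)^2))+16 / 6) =210218341 / 18077136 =11.63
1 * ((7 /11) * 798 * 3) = 16758 /11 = 1523.45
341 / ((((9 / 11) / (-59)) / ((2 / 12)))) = -4098.31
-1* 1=-1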